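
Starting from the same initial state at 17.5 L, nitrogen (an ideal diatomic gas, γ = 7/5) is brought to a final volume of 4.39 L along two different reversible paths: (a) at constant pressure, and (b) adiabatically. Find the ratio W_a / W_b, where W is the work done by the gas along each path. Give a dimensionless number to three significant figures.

W_a / W_b ≈ 0.406

Path (a) isobaric: W = P₁(V₂ − V₁) → W_a/(P₁V₁) = -0.7491.
Path (b) adiabatic: W = P₁V₁(1 − (V₁/V₂)^(γ−1))/(γ−1) → W_b/(P₁V₁) = -1.847.
W_a / W_b = -0.7491 / -1.847 = 0.4056.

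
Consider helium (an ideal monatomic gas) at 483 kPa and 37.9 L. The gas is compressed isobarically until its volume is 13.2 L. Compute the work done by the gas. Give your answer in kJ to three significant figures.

W ≈ -11.9 kJ

Isobaric: W = P ΔV.
W = (483 kPa)(13.2 − 37.9 L) = (483)(-24.7) = -11930 J.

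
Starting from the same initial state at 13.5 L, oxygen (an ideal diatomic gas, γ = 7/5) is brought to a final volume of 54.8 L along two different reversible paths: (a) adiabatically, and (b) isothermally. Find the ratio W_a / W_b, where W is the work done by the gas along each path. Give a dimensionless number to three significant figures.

Path (a) adiabatic: W = P₁V₁(1 − (V₁/V₂)^(γ−1))/(γ−1) → W_a/(P₁V₁) = 1.073.
Path (b) isothermal: W = P₁V₁ ln(V₂/V₁) → W_b/(P₁V₁) = 1.401.
W_a / W_b = 1.073 / 1.401 = 0.7656.

W_a / W_b ≈ 0.766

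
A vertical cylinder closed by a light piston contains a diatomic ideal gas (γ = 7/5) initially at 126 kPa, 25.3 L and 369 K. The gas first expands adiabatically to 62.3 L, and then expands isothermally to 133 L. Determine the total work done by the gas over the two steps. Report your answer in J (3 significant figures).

W_total ≈ 4100 J

Step 1 (adiabatic): W = (P₁V₁ − P₂V₂)/(γ−1) = (3188 − 2223)/0.4 = 2412 J.
After step 1: P = 35.68 kPa, V = 62.3 L, T = 257.3 K.
Step 2 (isothermal): W = P₁V₁ ln(V₂/V₁) = (2223) ln(133/62.3) = 1686 J.
W_total = 2412 + 1686 = 4098 J.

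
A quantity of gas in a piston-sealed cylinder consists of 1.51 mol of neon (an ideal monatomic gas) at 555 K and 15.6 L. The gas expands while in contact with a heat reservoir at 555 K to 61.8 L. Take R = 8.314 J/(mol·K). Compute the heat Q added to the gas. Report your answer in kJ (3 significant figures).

Isothermal ⇒ ΔU = 0, so Q = W = nRT ln(V₂/V₁).
Q = (1.51)(8.314)(555) ln(61.8/15.6) = 6968 × 1.377 = 9592 J.

Q ≈ 9.59 kJ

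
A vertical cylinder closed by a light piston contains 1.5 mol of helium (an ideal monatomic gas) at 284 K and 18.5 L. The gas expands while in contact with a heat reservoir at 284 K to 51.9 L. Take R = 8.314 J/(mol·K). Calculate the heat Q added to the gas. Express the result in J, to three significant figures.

Isothermal ⇒ ΔU = 0, so Q = W = nRT ln(V₂/V₁).
Q = (1.5)(8.314)(284) ln(51.9/18.5) = 3542 × 1.032 = 3653 J.

Q ≈ 3650 J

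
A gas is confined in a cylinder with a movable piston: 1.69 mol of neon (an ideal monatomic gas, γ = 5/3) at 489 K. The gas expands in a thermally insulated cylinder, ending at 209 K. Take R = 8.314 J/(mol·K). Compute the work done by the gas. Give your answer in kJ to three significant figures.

W ≈ 5.90 kJ

Adiabatic ⇒ Q = 0, so W_by = −ΔU = nCᵥ(T₁ − T₂).
Cᵥ = 3R/2 = 12.47 J/(mol·K).
W = (1.69)(12.47)(489 − 209) = 5901 J.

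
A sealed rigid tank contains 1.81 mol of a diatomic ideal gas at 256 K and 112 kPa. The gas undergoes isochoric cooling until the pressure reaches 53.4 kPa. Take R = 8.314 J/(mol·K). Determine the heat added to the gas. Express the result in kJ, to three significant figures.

Q ≈ -5.04 kJ

Constant volume ⇒ W = 0, so Q = ΔU = nCᵥΔT with Cᵥ = 5R/2 = 20.79 J/(mol·K).
At constant V, T₂/T₁ = P₂/P₁ ⇒ ΔT = T₁(P₂/P₁ − 1) = 256·(53.4/112 − 1) = -133.9 K.
ΔU = (1.81)(20.79)(-133.9) = -5039 J.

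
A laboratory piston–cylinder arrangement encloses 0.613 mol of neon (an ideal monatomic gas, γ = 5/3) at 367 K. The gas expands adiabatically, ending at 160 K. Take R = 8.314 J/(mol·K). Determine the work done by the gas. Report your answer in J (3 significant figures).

Adiabatic ⇒ Q = 0, so W_by = −ΔU = nCᵥ(T₁ − T₂).
Cᵥ = 3R/2 = 12.47 J/(mol·K).
W = (0.613)(12.47)(367 − 160) = 1582 J.

W ≈ 1580 J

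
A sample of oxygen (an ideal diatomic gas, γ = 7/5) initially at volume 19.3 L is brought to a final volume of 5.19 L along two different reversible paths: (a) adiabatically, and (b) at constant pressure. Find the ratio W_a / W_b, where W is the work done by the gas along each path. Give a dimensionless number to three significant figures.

Path (a) adiabatic: W = P₁V₁(1 − (V₁/V₂)^(γ−1))/(γ−1) → W_a/(P₁V₁) = -1.728.
Path (b) isobaric: W = P₁(V₂ − V₁) → W_b/(P₁V₁) = -0.7311.
W_a / W_b = -1.728 / -0.7311 = 2.363.

W_a / W_b ≈ 2.36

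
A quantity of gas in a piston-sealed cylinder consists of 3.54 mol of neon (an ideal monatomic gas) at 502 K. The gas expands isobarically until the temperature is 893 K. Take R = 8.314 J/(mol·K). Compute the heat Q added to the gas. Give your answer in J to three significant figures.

Q ≈ 28800 J

Isobaric: W = nRΔT = (3.54)(8.314)(391) = 11508 J.
ΔU = nCᵥΔT with Cᵥ = 3R/2: ΔU = (3.54)(12.47)(391) = 17262 J.
Q = ΔU + W = 17262 + 11508 = 28769 J.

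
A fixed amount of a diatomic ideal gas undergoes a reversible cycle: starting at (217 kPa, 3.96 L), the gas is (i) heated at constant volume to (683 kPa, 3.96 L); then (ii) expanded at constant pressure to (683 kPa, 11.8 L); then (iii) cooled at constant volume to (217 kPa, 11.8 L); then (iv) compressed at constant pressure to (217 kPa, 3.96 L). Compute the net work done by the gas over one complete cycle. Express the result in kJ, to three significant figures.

W_net ≈ 3.65 kJ

Constant-volume legs do no work.
W(ii) = (683)(11.8 − 3.96) = 5355 J; W(iv) = (217)(3.96 − 11.8) = -1701 J.
W_net = 5355 − 1701 = 3653 J (the clockwise enclosed area).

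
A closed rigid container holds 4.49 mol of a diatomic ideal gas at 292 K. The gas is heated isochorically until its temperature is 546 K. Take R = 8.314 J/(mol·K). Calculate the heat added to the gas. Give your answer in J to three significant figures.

Constant volume ⇒ W = 0, so Q = ΔU = nCᵥΔT with Cᵥ = 5R/2 = 20.79 J/(mol·K).
ΔU = (4.49)(20.79)(546 − 292) = 23704 J.

Q ≈ 23700 J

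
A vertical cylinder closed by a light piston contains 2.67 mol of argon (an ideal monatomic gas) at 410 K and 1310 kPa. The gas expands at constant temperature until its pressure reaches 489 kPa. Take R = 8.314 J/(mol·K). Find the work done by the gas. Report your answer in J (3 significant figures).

W ≈ 8970 J

Isothermal process: W = nRT ln(V₂/V₁) = nRT ln(P₁/P₂).
W = (2.67)(8.314)(410) × ln(1310/489)
  = 9101 × ln(2.679) = 9101 × 0.9854
W_by_gas = 8969 J.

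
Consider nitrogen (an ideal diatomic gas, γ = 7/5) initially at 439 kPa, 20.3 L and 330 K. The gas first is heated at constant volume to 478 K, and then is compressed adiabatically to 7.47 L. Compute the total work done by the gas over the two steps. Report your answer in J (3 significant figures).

Step 1 (isochoric): W = 0 (constant volume).
After step 1: P = 635.9 kPa (V unchanged).
Step 2 (adiabatic): W = (P₁V₁ − P₂V₂)/(γ−1) = (12908 − 19255)/0.4 = -15866 J.
W_total = 0 − 15866 = -15866 J.

W_total ≈ -15900 J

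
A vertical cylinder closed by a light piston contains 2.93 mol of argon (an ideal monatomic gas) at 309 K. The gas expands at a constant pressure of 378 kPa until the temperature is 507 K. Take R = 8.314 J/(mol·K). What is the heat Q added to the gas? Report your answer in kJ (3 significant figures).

Q ≈ 12.1 kJ

Isobaric: W = nRΔT = (2.93)(8.314)(198) = 4823 J.
ΔU = nCᵥΔT with Cᵥ = 3R/2: ΔU = (2.93)(12.47)(198) = 7235 J.
Q = ΔU + W = 7235 + 4823 = 12058 J.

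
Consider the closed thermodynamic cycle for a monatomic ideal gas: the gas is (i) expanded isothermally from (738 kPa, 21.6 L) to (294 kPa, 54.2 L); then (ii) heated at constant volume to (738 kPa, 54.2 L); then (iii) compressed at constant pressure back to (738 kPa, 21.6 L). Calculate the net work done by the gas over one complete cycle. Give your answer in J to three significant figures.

Leg (i): W = PᵢVᵢ ln(V_f/Vᵢ) = (15941) ln(54.2/21.6) = 14665 J.
Leg (ii): W = 0.
Leg (iii): W = PΔV = (738)(21.6 − 54.2) = -24059 J.
W_net = 14665 − 24059 = -9393 J.

W_net ≈ -9390 J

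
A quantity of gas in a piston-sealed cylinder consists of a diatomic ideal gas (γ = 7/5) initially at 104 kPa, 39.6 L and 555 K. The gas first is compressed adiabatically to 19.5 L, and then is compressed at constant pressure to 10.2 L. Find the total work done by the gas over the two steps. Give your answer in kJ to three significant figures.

Step 1 (adiabatic): W = (P₁V₁ − P₂V₂)/(γ−1) = (4118 − 5468)/0.4 = -3373 J.
After step 1: P = 280.4 kPa, V = 19.5 L, T = 736.8 K.
Step 2 (isobaric): W = PΔV = (280.4 kPa)(10.2 − 19.5 L) = -2608 J.
W_total = -3373 − 2608 = -5980 J.

W_total ≈ -5.98 kJ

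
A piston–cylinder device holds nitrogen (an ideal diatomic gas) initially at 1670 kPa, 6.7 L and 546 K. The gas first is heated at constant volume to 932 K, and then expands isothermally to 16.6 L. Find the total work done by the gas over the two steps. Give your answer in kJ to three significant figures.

Step 1 (isochoric): W = 0 (constant volume).
After step 1: P = 2851 kPa (V unchanged).
Step 2 (isothermal): W = P₁V₁ ln(V₂/V₁) = (19099) ln(16.6/6.7) = 17329 J.
W_total = 0 + 17329 = 17329 J.

W_total ≈ 17.3 kJ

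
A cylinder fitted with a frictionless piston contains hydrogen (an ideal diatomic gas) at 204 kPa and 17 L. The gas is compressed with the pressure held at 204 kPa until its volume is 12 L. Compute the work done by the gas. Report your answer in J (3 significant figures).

Isobaric: W = P ΔV.
W = (204 kPa)(12 − 17 L) = (204)(-5) = -1020 J.

W ≈ -1020 J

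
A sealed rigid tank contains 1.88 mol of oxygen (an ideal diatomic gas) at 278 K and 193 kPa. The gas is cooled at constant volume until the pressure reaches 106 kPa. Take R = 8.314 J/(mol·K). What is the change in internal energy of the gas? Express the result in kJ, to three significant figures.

ΔU ≈ -4.90 kJ

Constant volume ⇒ W = 0, so Q = ΔU = nCᵥΔT with Cᵥ = 5R/2 = 20.79 J/(mol·K).
At constant V, T₂/T₁ = P₂/P₁ ⇒ ΔT = T₁(P₂/P₁ − 1) = 278·(106/193 − 1) = -125.3 K.
ΔU = (1.88)(20.79)(-125.3) = -4897 J.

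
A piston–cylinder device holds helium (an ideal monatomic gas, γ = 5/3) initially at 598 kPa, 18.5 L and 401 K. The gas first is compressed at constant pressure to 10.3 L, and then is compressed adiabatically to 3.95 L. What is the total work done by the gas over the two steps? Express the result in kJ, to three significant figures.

W_total ≈ -13.2 kJ

Step 1 (isobaric): W = PΔV = (598 kPa)(10.3 − 18.5 L) = -4904 J.
After step 1: P = 598 kPa, V = 10.3 L, T = 223.3 K.
Step 2 (adiabatic): W = (P₁V₁ − P₂V₂)/(γ−1) = (6159 − 11669)/0.667 = -8264 J.
W_total = -4904 − 8264 = -13168 J.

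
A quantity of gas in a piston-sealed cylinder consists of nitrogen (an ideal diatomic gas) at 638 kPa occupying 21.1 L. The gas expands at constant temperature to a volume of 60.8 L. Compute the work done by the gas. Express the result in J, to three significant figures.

W ≈ 14200 J

Isothermal: W = nRT ln(V₂/V₁) = P₁V₁ ln(V₂/V₁).
P₁V₁ = (638 kPa)(21.1 L) = 13462 J.
W = 13462 × ln(60.8/21.1) = 13462 × 1.058
W_by_gas = 14247 J.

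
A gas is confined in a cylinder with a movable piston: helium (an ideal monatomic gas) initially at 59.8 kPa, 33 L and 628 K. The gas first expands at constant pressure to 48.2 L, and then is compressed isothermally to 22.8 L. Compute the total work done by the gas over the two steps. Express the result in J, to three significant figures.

W_total ≈ -1250 J

Step 1 (isobaric): W = PΔV = (59.8 kPa)(48.2 − 33 L) = 909 J.
After step 1: P = 59.8 kPa, V = 48.2 L, T = 917.3 K.
Step 2 (isothermal): W = P₁V₁ ln(V₂/V₁) = (2882) ln(22.8/48.2) = -2158 J.
W_total = 909 − 2158 = -1249 J.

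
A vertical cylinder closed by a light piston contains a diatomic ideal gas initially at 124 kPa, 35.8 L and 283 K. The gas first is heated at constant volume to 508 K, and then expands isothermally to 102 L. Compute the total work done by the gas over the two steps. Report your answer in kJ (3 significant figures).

W_total ≈ 8.34 kJ

Step 1 (isochoric): W = 0 (constant volume).
After step 1: P = 222.6 kPa (V unchanged).
Step 2 (isothermal): W = P₁V₁ ln(V₂/V₁) = (7969) ln(102/35.8) = 8343 J.
W_total = 0 + 8343 = 8343 J.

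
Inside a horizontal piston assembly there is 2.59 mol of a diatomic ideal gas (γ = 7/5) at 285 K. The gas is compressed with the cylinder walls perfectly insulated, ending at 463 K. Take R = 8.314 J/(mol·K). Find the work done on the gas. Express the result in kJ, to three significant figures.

Adiabatic ⇒ Q = 0, so W_by = −ΔU = nCᵥ(T₁ − T₂).
Cᵥ = 5R/2 = 20.79 J/(mol·K).
W = (2.59)(20.79)(285 − 463) = -9582 J.
Work on gas = −W_by = 9582 J.

W ≈ 9.58 kJ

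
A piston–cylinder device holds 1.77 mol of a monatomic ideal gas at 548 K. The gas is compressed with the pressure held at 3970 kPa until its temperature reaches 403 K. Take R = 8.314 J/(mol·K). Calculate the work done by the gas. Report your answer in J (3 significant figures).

Isobaric: W = P ΔV = nR ΔT.
W = (1.77)(8.314)(403 − 548) = -2134 J.

W ≈ -2130 J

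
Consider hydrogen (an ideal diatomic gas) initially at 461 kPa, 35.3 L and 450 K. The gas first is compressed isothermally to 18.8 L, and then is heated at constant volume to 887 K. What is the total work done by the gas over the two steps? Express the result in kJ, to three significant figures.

Step 1 (isothermal): W = P₁V₁ ln(V₂/V₁) = (16273) ln(18.8/35.3) = -10253 J.
Step 2 (isochoric): W = 0 (constant volume).
W_total = -10253 + 0 = -10253 J.

W_total ≈ -10.3 kJ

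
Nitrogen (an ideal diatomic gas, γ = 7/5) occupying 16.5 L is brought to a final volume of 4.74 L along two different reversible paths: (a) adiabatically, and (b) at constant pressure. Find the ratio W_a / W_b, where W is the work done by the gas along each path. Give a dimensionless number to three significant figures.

W_a / W_b ≈ 2.27

Path (a) adiabatic: W = P₁V₁(1 − (V₁/V₂)^(γ−1))/(γ−1) → W_a/(P₁V₁) = -1.617.
Path (b) isobaric: W = P₁(V₂ − V₁) → W_b/(P₁V₁) = -0.7127.
W_a / W_b = -1.617 / -0.7127 = 2.269.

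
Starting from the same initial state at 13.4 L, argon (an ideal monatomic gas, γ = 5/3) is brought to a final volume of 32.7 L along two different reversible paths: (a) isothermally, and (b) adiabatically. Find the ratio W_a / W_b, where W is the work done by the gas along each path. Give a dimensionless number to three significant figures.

W_a / W_b ≈ 1.33

Path (a) isothermal: W = P₁V₁ ln(V₂/V₁) → W_a/(P₁V₁) = 0.8921.
Path (b) adiabatic: W = P₁V₁(1 − (V₁/V₂)^(γ−1))/(γ−1) → W_b/(P₁V₁) = 0.6724.
W_a / W_b = 0.8921 / 0.6724 = 1.327.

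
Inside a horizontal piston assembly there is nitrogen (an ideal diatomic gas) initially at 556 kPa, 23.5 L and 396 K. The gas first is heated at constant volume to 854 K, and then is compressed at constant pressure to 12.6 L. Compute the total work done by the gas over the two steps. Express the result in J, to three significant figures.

Step 1 (isochoric): W = 0 (constant volume).
After step 1: P = 1199 kPa (V unchanged).
Step 2 (isobaric): W = PΔV = (1199 kPa)(12.6 − 23.5 L) = -13070 J.
W_total = 0 − 13070 = -13070 J.

W_total ≈ -13100 J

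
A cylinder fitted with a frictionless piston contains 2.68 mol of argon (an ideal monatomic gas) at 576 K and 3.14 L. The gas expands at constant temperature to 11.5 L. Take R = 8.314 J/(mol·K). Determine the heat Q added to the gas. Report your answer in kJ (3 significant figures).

Isothermal ⇒ ΔU = 0, so Q = W = nRT ln(V₂/V₁).
Q = (2.68)(8.314)(576) ln(11.5/3.14) = 12834 × 1.298 = 16660 J.

Q ≈ 16.7 kJ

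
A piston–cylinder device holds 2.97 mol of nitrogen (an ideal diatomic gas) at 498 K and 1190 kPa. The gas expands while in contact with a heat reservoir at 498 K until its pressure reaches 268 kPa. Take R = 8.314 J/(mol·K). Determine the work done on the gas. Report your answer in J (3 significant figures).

W ≈ -18300 J

Isothermal process: W = nRT ln(V₂/V₁) = nRT ln(P₁/P₂).
W = (2.97)(8.314)(498) × ln(1190/268)
  = 12297 × ln(4.44) = 12297 × 1.491
W_by_gas = 18331 J; work on gas = −W_by = -18331 J.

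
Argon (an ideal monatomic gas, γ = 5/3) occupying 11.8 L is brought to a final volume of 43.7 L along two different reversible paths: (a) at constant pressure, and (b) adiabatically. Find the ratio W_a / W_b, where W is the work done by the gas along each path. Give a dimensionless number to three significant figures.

W_a / W_b ≈ 3.10

Path (a) isobaric: W = P₁(V₂ − V₁) → W_a/(P₁V₁) = 2.703.
Path (b) adiabatic: W = P₁V₁(1 − (V₁/V₂)^(γ−1))/(γ−1) → W_b/(P₁V₁) = 0.8734.
W_a / W_b = 2.703 / 0.8734 = 3.095.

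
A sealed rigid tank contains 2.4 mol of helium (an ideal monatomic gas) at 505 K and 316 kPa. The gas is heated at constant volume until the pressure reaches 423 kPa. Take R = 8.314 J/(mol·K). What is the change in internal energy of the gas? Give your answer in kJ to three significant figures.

Constant volume ⇒ W = 0, so Q = ΔU = nCᵥΔT with Cᵥ = 3R/2 = 12.47 J/(mol·K).
At constant V, T₂/T₁ = P₂/P₁ ⇒ ΔT = T₁(P₂/P₁ − 1) = 505·(423/316 − 1) = 171 K.
ΔU = (2.4)(12.47)(171) = 5118 J.

ΔU ≈ 5.12 kJ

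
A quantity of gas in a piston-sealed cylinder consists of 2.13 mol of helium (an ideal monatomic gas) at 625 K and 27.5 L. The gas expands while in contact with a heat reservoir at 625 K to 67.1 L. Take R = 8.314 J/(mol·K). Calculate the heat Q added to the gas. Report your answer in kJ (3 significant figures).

Isothermal ⇒ ΔU = 0, so Q = W = nRT ln(V₂/V₁).
Q = (2.13)(8.314)(625) ln(67.1/27.5) = 11068 × 0.892 = 9873 J.

Q ≈ 9.87 kJ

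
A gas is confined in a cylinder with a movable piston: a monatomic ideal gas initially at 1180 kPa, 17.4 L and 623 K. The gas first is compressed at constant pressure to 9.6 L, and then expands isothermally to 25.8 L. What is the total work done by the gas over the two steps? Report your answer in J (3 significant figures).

Step 1 (isobaric): W = PΔV = (1180 kPa)(9.6 − 17.4 L) = -9204 J.
After step 1: P = 1180 kPa, V = 9.6 L, T = 343.7 K.
Step 2 (isothermal): W = P₁V₁ ln(V₂/V₁) = (11328) ln(25.8/9.6) = 11199 J.
W_total = -9204 + 11199 = 1995 J.

W_total ≈ 1990 J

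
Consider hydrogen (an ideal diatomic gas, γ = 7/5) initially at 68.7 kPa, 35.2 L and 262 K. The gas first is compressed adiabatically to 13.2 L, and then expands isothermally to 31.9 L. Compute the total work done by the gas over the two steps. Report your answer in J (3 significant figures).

W_total ≈ 255 J

Step 1 (adiabatic): W = (P₁V₁ − P₂V₂)/(γ−1) = (2418 − 3580)/0.4 = -2904 J.
After step 1: P = 271.2 kPa, V = 13.2 L, T = 387.9 K.
Step 2 (isothermal): W = P₁V₁ ln(V₂/V₁) = (3580) ln(31.9/13.2) = 3159 J.
W_total = -2904 + 3159 = 254.5 J.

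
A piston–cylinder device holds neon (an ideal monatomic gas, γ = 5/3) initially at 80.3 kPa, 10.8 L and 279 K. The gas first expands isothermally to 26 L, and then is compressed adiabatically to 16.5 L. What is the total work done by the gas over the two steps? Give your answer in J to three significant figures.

Step 1 (isothermal): W = P₁V₁ ln(V₂/V₁) = (867.2) ln(26/10.8) = 761.9 J.
After step 1: P = 33.36 kPa, V = 26 L, T = 279 K.
Step 2 (adiabatic): W = (P₁V₁ − P₂V₂)/(γ−1) = (867.2 − 1174)/0.667 = -460.7 J.
W_total = 761.9 − 460.7 = 301.2 J.

W_total ≈ 301 J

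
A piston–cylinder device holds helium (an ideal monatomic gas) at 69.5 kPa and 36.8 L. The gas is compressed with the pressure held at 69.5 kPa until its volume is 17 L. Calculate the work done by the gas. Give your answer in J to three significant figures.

Isobaric: W = P ΔV.
W = (69.5 kPa)(17 − 36.8 L) = (69.5)(-19.8) = -1376 J.

W ≈ -1380 J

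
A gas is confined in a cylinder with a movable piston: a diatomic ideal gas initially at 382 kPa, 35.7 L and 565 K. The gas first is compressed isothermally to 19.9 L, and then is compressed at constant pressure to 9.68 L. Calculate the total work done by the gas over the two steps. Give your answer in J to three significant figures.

Step 1 (isothermal): W = P₁V₁ ln(V₂/V₁) = (13637) ln(19.9/35.7) = -7970 J.
After step 1: P = 685.3 kPa, V = 19.9 L, T = 565 K.
Step 2 (isobaric): W = PΔV = (685.3 kPa)(9.68 − 19.9 L) = -7004 J.
W_total = -7970 − 7004 = -14974 J.

W_total ≈ -15000 J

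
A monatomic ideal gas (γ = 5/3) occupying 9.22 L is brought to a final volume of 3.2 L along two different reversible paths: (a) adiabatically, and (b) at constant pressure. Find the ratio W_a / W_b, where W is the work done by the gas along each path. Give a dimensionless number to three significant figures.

Path (a) adiabatic: W = P₁V₁(1 − (V₁/V₂)^(γ−1))/(γ−1) → W_a/(P₁V₁) = -1.537.
Path (b) isobaric: W = P₁(V₂ − V₁) → W_b/(P₁V₁) = -0.6529.
W_a / W_b = -1.537 / -0.6529 = 2.354.

W_a / W_b ≈ 2.35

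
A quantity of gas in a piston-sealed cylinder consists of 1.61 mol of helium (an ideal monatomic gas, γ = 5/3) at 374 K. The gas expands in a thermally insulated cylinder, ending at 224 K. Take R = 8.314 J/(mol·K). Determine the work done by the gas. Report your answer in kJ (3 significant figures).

Adiabatic ⇒ Q = 0, so W_by = −ΔU = nCᵥ(T₁ − T₂).
Cᵥ = 3R/2 = 12.47 J/(mol·K).
W = (1.61)(12.47)(374 − 224) = 3012 J.

W ≈ 3.01 kJ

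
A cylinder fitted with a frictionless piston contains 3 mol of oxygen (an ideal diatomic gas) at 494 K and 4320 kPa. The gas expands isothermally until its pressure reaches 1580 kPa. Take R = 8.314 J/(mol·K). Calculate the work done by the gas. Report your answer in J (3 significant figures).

W ≈ 12400 J

Isothermal process: W = nRT ln(V₂/V₁) = nRT ln(P₁/P₂).
W = (3)(8.314)(494) × ln(4320/1580)
  = 12321 × ln(2.734) = 12321 × 1.006
W_by_gas = 12393 J.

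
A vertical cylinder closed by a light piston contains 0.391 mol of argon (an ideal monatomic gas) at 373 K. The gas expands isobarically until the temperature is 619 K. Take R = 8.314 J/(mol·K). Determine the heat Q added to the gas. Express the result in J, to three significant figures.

Q ≈ 2000 J

Isobaric: W = nRΔT = (0.391)(8.314)(246) = 799.7 J.
ΔU = nCᵥΔT with Cᵥ = 3R/2: ΔU = (0.391)(12.47)(246) = 1200 J.
Q = ΔU + W = 1200 + 799.7 = 1999 J.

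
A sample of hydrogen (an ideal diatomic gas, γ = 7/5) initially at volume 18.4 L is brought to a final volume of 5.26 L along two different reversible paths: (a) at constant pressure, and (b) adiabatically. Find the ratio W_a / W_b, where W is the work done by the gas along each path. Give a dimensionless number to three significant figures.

Path (a) isobaric: W = P₁(V₂ − V₁) → W_a/(P₁V₁) = -0.7141.
Path (b) adiabatic: W = P₁V₁(1 − (V₁/V₂)^(γ−1))/(γ−1) → W_b/(P₁V₁) = -1.625.
W_a / W_b = -0.7141 / -1.625 = 0.4393.

W_a / W_b ≈ 0.439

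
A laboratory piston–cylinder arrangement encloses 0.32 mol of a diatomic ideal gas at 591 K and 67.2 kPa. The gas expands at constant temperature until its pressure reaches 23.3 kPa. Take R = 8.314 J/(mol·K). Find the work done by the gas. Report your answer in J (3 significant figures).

W ≈ 1670 J

Isothermal process: W = nRT ln(V₂/V₁) = nRT ln(P₁/P₂).
W = (0.32)(8.314)(591) × ln(67.2/23.3)
  = 1572 × ln(2.884) = 1572 × 1.059
W_by_gas = 1665 J.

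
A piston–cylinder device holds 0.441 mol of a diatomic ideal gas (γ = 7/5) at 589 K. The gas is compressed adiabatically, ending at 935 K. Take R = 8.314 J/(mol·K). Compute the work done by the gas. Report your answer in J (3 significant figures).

W ≈ -3170 J

Adiabatic ⇒ Q = 0, so W_by = −ΔU = nCᵥ(T₁ − T₂).
Cᵥ = 5R/2 = 20.79 J/(mol·K).
W = (0.441)(20.79)(589 − 935) = -3172 J.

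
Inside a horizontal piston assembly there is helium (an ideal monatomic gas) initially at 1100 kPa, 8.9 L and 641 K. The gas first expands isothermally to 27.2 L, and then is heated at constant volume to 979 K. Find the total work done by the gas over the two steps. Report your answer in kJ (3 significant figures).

Step 1 (isothermal): W = P₁V₁ ln(V₂/V₁) = (9790) ln(27.2/8.9) = 10937 J.
Step 2 (isochoric): W = 0 (constant volume).
W_total = 10937 + 0 = 10937 J.

W_total ≈ 10.9 kJ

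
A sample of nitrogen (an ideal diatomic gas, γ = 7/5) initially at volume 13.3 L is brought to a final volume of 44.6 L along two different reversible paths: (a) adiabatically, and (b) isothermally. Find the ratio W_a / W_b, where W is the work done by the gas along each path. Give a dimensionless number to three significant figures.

W_a / W_b ≈ 0.793

Path (a) adiabatic: W = P₁V₁(1 − (V₁/V₂)^(γ−1))/(γ−1) → W_a/(P₁V₁) = 0.9592.
Path (b) isothermal: W = P₁V₁ ln(V₂/V₁) → W_b/(P₁V₁) = 1.21.
W_a / W_b = 0.9592 / 1.21 = 0.7927.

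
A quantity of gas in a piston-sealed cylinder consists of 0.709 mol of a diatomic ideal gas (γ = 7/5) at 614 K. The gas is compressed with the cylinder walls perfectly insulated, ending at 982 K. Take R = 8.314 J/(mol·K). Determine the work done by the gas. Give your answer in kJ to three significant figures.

Adiabatic ⇒ Q = 0, so W_by = −ΔU = nCᵥ(T₁ − T₂).
Cᵥ = 5R/2 = 20.79 J/(mol·K).
W = (0.709)(20.79)(614 − 982) = -5423 J.

W ≈ -5.42 kJ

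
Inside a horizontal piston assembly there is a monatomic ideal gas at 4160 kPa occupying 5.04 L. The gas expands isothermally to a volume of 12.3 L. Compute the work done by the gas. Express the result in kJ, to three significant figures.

Isothermal: W = nRT ln(V₂/V₁) = P₁V₁ ln(V₂/V₁).
P₁V₁ = (4160 kPa)(5.04 L) = 20966 J.
W = 20966 × ln(12.3/5.04) = 20966 × 0.8922
W_by_gas = 18706 J.

W ≈ 18.7 kJ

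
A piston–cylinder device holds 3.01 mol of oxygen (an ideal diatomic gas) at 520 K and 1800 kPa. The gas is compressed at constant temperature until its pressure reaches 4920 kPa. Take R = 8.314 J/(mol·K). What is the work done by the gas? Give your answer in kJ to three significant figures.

W ≈ -13.1 kJ

Isothermal process: W = nRT ln(V₂/V₁) = nRT ln(P₁/P₂).
W = (3.01)(8.314)(520) × ln(1800/4920)
  = 13013 × ln(0.3659) = 13013 × -1.006
W_by_gas = -13085 J.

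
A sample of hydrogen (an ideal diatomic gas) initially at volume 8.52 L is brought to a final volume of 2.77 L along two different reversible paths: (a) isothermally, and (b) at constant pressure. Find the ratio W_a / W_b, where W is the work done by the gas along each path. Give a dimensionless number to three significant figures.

W_a / W_b ≈ 1.66

Path (a) isothermal: W = P₁V₁ ln(V₂/V₁) → W_a/(P₁V₁) = -1.124.
Path (b) isobaric: W = P₁(V₂ − V₁) → W_b/(P₁V₁) = -0.6749.
W_a / W_b = -1.124 / -0.6749 = 1.665.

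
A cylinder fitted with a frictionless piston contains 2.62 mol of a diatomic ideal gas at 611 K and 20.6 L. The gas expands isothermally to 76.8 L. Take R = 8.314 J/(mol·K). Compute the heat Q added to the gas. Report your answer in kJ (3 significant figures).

Q ≈ 17.5 kJ

Isothermal ⇒ ΔU = 0, so Q = W = nRT ln(V₂/V₁).
Q = (2.62)(8.314)(611) ln(76.8/20.6) = 13309 × 1.316 = 17514 J.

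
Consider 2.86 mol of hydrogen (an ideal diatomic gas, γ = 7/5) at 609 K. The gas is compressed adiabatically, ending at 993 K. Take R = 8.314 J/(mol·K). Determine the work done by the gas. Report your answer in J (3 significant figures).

Adiabatic ⇒ Q = 0, so W_by = −ΔU = nCᵥ(T₁ − T₂).
Cᵥ = 5R/2 = 20.79 J/(mol·K).
W = (2.86)(20.79)(609 − 993) = -22827 J.

W ≈ -22800 J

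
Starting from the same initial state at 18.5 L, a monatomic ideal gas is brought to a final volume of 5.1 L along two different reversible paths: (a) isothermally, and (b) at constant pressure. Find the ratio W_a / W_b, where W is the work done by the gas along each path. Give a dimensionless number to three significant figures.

W_a / W_b ≈ 1.78

Path (a) isothermal: W = P₁V₁ ln(V₂/V₁) → W_a/(P₁V₁) = -1.289.
Path (b) isobaric: W = P₁(V₂ − V₁) → W_b/(P₁V₁) = -0.7243.
W_a / W_b = -1.289 / -0.7243 = 1.779.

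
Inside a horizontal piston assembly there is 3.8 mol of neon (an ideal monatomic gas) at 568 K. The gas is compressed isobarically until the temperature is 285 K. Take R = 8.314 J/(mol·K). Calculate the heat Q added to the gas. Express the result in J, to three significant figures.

Isobaric: W = nRΔT = (3.8)(8.314)(-283) = -8941 J.
ΔU = nCᵥΔT with Cᵥ = 3R/2: ΔU = (3.8)(12.47)(-283) = -13411 J.
Q = ΔU + W = -13411 − 8941 = -22352 J.

Q ≈ -22400 J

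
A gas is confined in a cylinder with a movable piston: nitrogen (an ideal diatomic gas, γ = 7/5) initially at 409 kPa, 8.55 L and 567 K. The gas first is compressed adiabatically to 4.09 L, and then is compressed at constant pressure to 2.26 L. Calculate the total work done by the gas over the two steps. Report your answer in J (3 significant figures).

W_total ≈ -5100 J

Step 1 (adiabatic): W = (P₁V₁ − P₂V₂)/(γ−1) = (3497 − 4697)/0.4 = -2999 J.
After step 1: P = 1148 kPa, V = 4.09 L, T = 761.5 K.
Step 2 (isobaric): W = PΔV = (1148 kPa)(2.26 − 4.09 L) = -2101 J.
W_total = -2999 − 2101 = -5101 J.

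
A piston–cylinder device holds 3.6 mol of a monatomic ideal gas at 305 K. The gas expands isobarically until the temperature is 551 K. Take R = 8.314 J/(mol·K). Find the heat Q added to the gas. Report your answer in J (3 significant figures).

Isobaric: W = nRΔT = (3.6)(8.314)(246) = 7363 J.
ΔU = nCᵥΔT with Cᵥ = 3R/2: ΔU = (3.6)(12.47)(246) = 11044 J.
Q = ΔU + W = 11044 + 7363 = 18407 J.

Q ≈ 18400 J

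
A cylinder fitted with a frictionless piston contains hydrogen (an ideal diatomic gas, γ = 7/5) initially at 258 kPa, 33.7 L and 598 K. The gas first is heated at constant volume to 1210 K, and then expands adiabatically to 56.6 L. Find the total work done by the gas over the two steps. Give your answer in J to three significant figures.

W_total ≈ 8240 J

Step 1 (isochoric): W = 0 (constant volume).
After step 1: P = 522 kPa (V unchanged).
Step 2 (adiabatic): W = (P₁V₁ − P₂V₂)/(γ−1) = (17593 − 14297)/0.4 = 8238 J.
W_total = 0 + 8238 = 8238 J.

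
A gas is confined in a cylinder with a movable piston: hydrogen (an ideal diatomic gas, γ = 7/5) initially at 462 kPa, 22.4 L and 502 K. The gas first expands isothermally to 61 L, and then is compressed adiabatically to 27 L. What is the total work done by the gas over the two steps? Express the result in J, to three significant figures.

Step 1 (isothermal): W = P₁V₁ ln(V₂/V₁) = (10349) ln(61/22.4) = 10368 J.
After step 1: P = 169.7 kPa, V = 61 L, T = 502 K.
Step 2 (adiabatic): W = (P₁V₁ − P₂V₂)/(γ−1) = (10349 − 14338)/0.4 = -9972 J.
W_total = 10368 − 9972 = 395.6 J.

W_total ≈ 396 J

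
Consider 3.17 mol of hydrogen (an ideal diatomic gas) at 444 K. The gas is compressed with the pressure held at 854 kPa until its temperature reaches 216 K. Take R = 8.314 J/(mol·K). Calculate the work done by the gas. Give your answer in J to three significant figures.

Isobaric: W = P ΔV = nR ΔT.
W = (3.17)(8.314)(216 − 444) = -6009 J.

W ≈ -6010 J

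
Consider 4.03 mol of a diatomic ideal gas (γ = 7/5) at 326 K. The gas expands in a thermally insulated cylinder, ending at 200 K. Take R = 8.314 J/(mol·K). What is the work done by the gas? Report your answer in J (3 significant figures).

W ≈ 10600 J

Adiabatic ⇒ Q = 0, so W_by = −ΔU = nCᵥ(T₁ − T₂).
Cᵥ = 5R/2 = 20.79 J/(mol·K).
W = (4.03)(20.79)(326 − 200) = 10554 J.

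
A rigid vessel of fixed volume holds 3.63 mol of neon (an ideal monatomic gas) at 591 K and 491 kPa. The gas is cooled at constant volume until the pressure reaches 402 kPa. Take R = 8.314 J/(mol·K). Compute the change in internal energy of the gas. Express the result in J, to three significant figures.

ΔU ≈ -4850 J

Constant volume ⇒ W = 0, so Q = ΔU = nCᵥΔT with Cᵥ = 3R/2 = 12.47 J/(mol·K).
At constant V, T₂/T₁ = P₂/P₁ ⇒ ΔT = T₁(P₂/P₁ − 1) = 591·(402/491 − 1) = -107.1 K.
ΔU = (3.63)(12.47)(-107.1) = -4850 J.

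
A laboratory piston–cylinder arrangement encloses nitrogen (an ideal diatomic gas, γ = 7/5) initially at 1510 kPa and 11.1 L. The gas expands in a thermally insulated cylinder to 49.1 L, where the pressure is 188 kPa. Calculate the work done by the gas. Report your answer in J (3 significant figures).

W ≈ 18800 J

Adiabatic: W = (P₁V₁ − P₂V₂)/(γ − 1) with γ = 7/5.
P₁V₁ = 16761 J, P₂V₂ = 9231 J.
W = (16761 − 9231) / 0.4 = 18826 J.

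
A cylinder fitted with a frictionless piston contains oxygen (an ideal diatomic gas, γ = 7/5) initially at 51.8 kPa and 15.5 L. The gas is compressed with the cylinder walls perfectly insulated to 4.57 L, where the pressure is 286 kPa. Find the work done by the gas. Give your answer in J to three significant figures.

W ≈ -1260 J

Adiabatic: W = (P₁V₁ − P₂V₂)/(γ − 1) with γ = 7/5.
P₁V₁ = 802.9 J, P₂V₂ = 1307 J.
W = (802.9 − 1307) / 0.4 = -1260 J.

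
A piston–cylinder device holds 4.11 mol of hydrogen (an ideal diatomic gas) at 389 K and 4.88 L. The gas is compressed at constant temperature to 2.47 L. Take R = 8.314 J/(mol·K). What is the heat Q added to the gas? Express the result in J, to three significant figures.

Q ≈ -9050 J

Isothermal ⇒ ΔU = 0, so Q = W = nRT ln(V₂/V₁).
Q = (4.11)(8.314)(389) ln(2.47/4.88) = 13292 × -0.6809 = -9051 J.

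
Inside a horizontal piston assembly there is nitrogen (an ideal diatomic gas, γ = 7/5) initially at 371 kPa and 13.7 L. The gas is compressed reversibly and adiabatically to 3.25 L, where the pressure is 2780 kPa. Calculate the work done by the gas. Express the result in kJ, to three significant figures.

W ≈ -9.88 kJ

Adiabatic: W = (P₁V₁ − P₂V₂)/(γ − 1) with γ = 7/5.
P₁V₁ = 5083 J, P₂V₂ = 9035 J.
W = (5083 − 9035) / 0.4 = -9881 J.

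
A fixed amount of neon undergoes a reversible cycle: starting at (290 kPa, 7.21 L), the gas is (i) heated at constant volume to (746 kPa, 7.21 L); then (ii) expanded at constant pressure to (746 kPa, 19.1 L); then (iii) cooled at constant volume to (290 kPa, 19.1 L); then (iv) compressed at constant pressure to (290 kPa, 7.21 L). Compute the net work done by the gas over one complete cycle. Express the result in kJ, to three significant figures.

Constant-volume legs do no work.
W(ii) = (746)(19.1 − 7.21) = 8870 J; W(iv) = (290)(7.21 − 19.1) = -3448 J.
W_net = 8870 − 3448 = 5422 J (the clockwise enclosed area).

W_net ≈ 5.42 kJ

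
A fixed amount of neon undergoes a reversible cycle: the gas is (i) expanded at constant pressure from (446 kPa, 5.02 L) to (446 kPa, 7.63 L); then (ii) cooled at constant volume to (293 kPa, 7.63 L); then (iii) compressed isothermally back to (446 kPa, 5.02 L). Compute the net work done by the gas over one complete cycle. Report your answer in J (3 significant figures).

W_net ≈ 228 J

Leg (i): W = PΔV = (446)(7.63 − 5.02) = 1164 J.
Leg (ii): W = 0.
Leg (iii): W = PᵢVᵢ ln(V_f/Vᵢ) = (2236) ln(5.02/7.63) = -935.9 J.
W_net = 1164 − 935.9 = 228.1 J.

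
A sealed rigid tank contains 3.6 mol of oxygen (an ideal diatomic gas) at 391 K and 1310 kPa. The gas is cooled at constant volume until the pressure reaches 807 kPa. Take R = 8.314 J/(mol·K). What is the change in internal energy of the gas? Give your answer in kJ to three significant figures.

Constant volume ⇒ W = 0, so Q = ΔU = nCᵥΔT with Cᵥ = 5R/2 = 20.79 J/(mol·K).
At constant V, T₂/T₁ = P₂/P₁ ⇒ ΔT = T₁(P₂/P₁ − 1) = 391·(807/1310 − 1) = -150.1 K.
ΔU = (3.6)(20.79)(-150.1) = -11234 J.

ΔU ≈ -11.2 kJ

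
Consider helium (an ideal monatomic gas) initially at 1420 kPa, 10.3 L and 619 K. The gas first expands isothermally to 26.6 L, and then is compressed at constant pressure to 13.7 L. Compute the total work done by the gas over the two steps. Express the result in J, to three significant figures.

Step 1 (isothermal): W = P₁V₁ ln(V₂/V₁) = (14626) ln(26.6/10.3) = 13877 J.
After step 1: P = 549.8 kPa, V = 26.6 L, T = 619 K.
Step 2 (isobaric): W = PΔV = (549.8 kPa)(13.7 − 26.6 L) = -7093 J.
W_total = 13877 − 7093 = 6784 J.

W_total ≈ 6780 J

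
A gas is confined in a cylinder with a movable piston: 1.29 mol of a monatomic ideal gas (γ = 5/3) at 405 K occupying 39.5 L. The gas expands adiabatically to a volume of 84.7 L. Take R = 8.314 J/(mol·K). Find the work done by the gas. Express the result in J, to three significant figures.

Adiabatic: TV^(γ−1) = const with γ = 5/3.
T₂ = T₁ (V₁/V₂)^(γ−1) = 405 × (39.5/84.7)^0.667 = 405 × 0.6014 = 243.6 K.
W_by = nCᵥ(T₁ − T₂) = (1.29)(12.47)(405 − 243.6) = 2597 J.

W ≈ 2600 J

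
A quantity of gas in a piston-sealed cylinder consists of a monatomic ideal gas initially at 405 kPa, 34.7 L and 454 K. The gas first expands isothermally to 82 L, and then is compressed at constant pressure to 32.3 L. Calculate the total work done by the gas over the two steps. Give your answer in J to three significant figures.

Step 1 (isothermal): W = P₁V₁ ln(V₂/V₁) = (14054) ln(82/34.7) = 12086 J.
After step 1: P = 171.4 kPa, V = 82 L, T = 454 K.
Step 2 (isobaric): W = PΔV = (171.4 kPa)(32.3 − 82 L) = -8518 J.
W_total = 12086 − 8518 = 3568 J.

W_total ≈ 3570 J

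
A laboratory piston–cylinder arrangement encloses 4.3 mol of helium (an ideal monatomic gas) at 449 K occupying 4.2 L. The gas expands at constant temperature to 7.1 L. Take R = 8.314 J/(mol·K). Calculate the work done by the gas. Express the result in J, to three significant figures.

W ≈ 8430 J

Isothermal: W = nRT ln(V₂/V₁).
W = (4.3)(8.314)(449) × ln(7.1/4.2)
  = 16052 × 0.525
W_by_gas = 8427 J.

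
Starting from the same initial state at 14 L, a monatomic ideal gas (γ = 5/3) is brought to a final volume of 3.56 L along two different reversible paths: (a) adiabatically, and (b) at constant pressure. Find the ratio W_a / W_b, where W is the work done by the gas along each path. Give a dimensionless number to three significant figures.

W_a / W_b ≈ 3.00

Path (a) adiabatic: W = P₁V₁(1 − (V₁/V₂)^(γ−1))/(γ−1) → W_a/(P₁V₁) = -2.237.
Path (b) isobaric: W = P₁(V₂ − V₁) → W_b/(P₁V₁) = -0.7457.
W_a / W_b = -2.237 / -0.7457 = 3.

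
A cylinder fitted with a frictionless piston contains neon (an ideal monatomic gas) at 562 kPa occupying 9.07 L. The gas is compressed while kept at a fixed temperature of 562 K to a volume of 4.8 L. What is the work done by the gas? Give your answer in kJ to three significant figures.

Isothermal: W = nRT ln(V₂/V₁) = P₁V₁ ln(V₂/V₁).
P₁V₁ = (562 kPa)(9.07 L) = 5097 J.
W = 5097 × ln(4.8/9.07) = 5097 × -0.6364
W_by_gas = -3244 J.

W ≈ -3.24 kJ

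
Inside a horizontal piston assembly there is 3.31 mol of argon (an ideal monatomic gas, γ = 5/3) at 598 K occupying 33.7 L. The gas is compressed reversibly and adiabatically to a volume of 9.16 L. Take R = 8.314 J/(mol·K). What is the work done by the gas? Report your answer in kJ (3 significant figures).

W ≈ -34.1 kJ

Adiabatic: TV^(γ−1) = const with γ = 5/3.
T₂ = T₁ (V₁/V₂)^(γ−1) = 598 × (33.7/9.16)^0.667 = 598 × 2.383 = 1425 K.
W_by = nCᵥ(T₁ − T₂) = (3.31)(12.47)(598 − 1425) = -34144 J.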